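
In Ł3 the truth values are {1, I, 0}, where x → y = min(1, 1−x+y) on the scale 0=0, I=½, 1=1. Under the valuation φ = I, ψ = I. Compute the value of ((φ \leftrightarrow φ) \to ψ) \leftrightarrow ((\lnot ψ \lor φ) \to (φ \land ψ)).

φ \leftrightarrow φ = I \leftrightarrow I = 1  [1 − |½−½|]
(φ \leftrightarrow φ) \to ψ = 1 \to I = I
\lnot ψ = \lnot I = I
\lnot ψ \lor φ = I \lor I = I
φ \land ψ = I \land I = I
(\lnot ψ \lor φ) \to (φ \land ψ) = I \to I = 1
((φ \leftrightarrow φ) \to ψ) \leftrightarrow ((\lnot ψ \lor φ) \to (φ \land ψ)) = I \leftrightarrow 1 = I

I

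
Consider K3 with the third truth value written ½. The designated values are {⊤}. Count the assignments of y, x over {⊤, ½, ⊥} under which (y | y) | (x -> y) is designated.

5

Of the 9 assignments, 5 give a value in {⊤}.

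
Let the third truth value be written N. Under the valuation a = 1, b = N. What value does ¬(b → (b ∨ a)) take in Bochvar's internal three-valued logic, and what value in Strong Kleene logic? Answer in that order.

In Bochvar's internal three-valued logic: b ∨ a = N ∨ 1 = N
b → (b ∨ a) = N → N = N  [any arg is the third value ⇒ result is the third value]
¬(b → (b ∨ a)) = ¬N = N
In Strong Kleene logic: b ∨ a = N ∨ 1 = 1
b → (b ∨ a) = N → 1 = 1  [¬N ∨ 1]
¬(b → (b ∨ a)) = ¬1 = 0
They differ because Bochvar's internal three-valued logic and Strong Kleene logic treat N differently under the binary connectives.

N; 0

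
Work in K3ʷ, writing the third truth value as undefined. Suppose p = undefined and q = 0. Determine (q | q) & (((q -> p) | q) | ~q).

undefined

q | q = 0 | 0 = 0
q -> p = 0 -> undefined = undefined  [any arg is the third value ⇒ result is the third value]
(q -> p) | q = undefined | 0 = undefined
~q = ~0 = 1
((q -> p) | q) | ~q = undefined | 1 = undefined
(q | q) & (((q -> p) | q) | ~q) = 0 & undefined = undefined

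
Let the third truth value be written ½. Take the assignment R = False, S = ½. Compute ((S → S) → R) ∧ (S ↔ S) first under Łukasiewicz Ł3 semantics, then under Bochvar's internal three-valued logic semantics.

False; ½

In Łukasiewicz Ł3: S → S = ½ → ½ = True
(S → S) → R = True → False = False
S ↔ S = ½ ↔ ½ = True
((S → S) → R) ∧ (S ↔ S) = False ∧ True = False
In Bochvar's internal three-valued logic: S → S = ½ → ½ = ½  [any arg is the third value ⇒ result is the third value]
(S → S) → R = ½ → False = ½
S ↔ S = ½ ↔ ½ = ½
((S → S) → R) ∧ (S ↔ S) = ½ ∧ ½ = ½
They differ because Łukasiewicz Ł3 and Bochvar's internal three-valued logic treat ½ differently under the binary connectives.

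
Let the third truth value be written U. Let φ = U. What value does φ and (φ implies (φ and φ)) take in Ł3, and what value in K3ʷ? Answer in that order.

U; U

In Ł3: φ and φ = U and U = U
φ implies (φ and φ) = U implies U = true  [min(1, 1−½+½)]
φ and (φ implies (φ and φ)) = U and true = U
In K3ʷ: φ and φ = U and U = U
φ implies (φ and φ) = U implies U = U
φ and (φ implies (φ and φ)) = U and U = U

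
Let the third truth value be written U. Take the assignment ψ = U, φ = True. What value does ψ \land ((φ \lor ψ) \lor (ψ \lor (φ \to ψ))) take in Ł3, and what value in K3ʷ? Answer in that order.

In Ł3: φ \lor ψ = True \lor U = True
φ \to ψ = True \to U = U  [min(1, 1−1+½)]
ψ \lor (φ \to ψ) = U \lor U = U
(φ \lor ψ) \lor (ψ \lor (φ \to ψ)) = True \lor U = True
ψ \land ((φ \lor ψ) \lor (ψ \lor (φ \to ψ))) = U \land True = U
In K3ʷ: φ \lor ψ = True \lor U = U
φ \to ψ = True \to U = U  [any arg is the third value ⇒ result is the third value]
ψ \lor (φ \to ψ) = U \lor U = U
(φ \lor ψ) \lor (ψ \lor (φ \to ψ)) = U \lor U = U
ψ \land ((φ \lor ψ) \lor (ψ \lor (φ \to ψ))) = U \land U = U

U; U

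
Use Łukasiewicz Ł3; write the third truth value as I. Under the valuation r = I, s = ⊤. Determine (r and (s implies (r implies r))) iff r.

r implies r = I implies I = ⊤  [min(1, 1−½+½)]
s implies (r implies r) = ⊤ implies ⊤ = ⊤
r and (s implies (r implies r)) = I and ⊤ = I
(r and (s implies (r implies r))) iff r = I iff I = ⊤

⊤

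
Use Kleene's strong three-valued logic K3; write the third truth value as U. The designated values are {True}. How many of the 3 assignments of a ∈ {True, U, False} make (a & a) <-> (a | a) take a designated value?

2

a=True: True ✓
a=U: U ·
a=False: True ✓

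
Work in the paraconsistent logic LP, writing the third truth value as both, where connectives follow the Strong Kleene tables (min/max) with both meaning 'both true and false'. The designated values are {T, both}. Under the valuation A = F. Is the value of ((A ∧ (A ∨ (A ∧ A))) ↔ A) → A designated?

No

A ∧ A = F ∧ F = F
A ∨ (A ∧ A) = F ∨ F = F
A ∧ (A ∨ (A ∧ A)) = F ∧ F = F
(A ∧ (A ∨ (A ∧ A))) ↔ A = F ↔ F = T
((A ∧ (A ∨ (A ∧ A))) ↔ A) → A = T → F = F
F ∉ {T, both}.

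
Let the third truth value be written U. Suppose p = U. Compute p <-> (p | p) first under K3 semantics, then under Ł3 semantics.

U; ⊤

In K3: p | p = U | U = U
p <-> (p | p) = U <-> U = U
In Ł3: p | p = U | U = U
p <-> (p | p) = U <-> U = ⊤  [1 − |½−½|]
They differ because K3 and Ł3 treat U differently under implication.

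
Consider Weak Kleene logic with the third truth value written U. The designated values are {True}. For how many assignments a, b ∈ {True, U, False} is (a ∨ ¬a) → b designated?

Designated under: (a=True, b=True); (a=False, b=True).

2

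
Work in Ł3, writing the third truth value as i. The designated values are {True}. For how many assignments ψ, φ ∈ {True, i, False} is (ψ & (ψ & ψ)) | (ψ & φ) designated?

Designated under: (ψ=True, φ=True); (ψ=True, φ=i); (ψ=True, φ=False).

3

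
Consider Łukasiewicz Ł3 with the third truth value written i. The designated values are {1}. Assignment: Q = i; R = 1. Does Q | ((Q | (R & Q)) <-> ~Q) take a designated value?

R & Q = 1 & i = i
Q | (R & Q) = i | i = i
~Q = ~i = i
(Q | (R & Q)) <-> ~Q = i <-> i = 1  [1 − |½−½|]
Q | ((Q | (R & Q)) <-> ~Q) = i | 1 = 1
1 ∈ {1}.

Yes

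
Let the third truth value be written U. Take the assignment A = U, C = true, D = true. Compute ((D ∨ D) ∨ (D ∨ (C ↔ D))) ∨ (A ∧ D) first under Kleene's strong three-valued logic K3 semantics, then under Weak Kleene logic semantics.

true; U

In Kleene's strong three-valued logic K3: D ∨ D = true ∨ true = true
C ↔ D = true ↔ true = true
D ∨ (C ↔ D) = true ∨ true = true
(D ∨ D) ∨ (D ∨ (C ↔ D)) = true ∨ true = true
A ∧ D = U ∧ true = U
((D ∨ D) ∨ (D ∨ (C ↔ D))) ∨ (A ∧ D) = true ∨ U = true
In Weak Kleene logic: D ∨ D = true ∨ true = true
C ↔ D = true ↔ true = true
D ∨ (C ↔ D) = true ∨ true = true
(D ∨ D) ∨ (D ∨ (C ↔ D)) = true ∨ true = true
A ∧ D = U ∧ true = U
((D ∨ D) ∨ (D ∨ (C ↔ D))) ∨ (A ∧ D) = true ∨ U = U
They differ because Kleene's strong three-valued logic K3 and Weak Kleene logic treat U differently under the binary connectives.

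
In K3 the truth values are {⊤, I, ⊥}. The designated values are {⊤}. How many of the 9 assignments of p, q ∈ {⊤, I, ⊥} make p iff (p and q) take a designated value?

Designated under: (p=⊤, q=⊤); (p=⊥, q=⊤); (p=⊥, q=I); (p=⊥, q=⊥).

4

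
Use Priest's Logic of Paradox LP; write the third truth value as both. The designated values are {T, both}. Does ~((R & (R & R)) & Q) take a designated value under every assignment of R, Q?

No

Countermodel: R=T, Q=T gives F, which is not designated.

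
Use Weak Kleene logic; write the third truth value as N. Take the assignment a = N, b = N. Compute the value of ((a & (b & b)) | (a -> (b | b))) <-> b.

b & b = N & N = N
a & (b & b) = N & N = N
b | b = N | N = N
a -> (b | b) = N -> N = N  [any arg is the third value ⇒ result is the third value]
(a & (b & b)) | (a -> (b | b)) = N | N = N
((a & (b & b)) | (a -> (b | b))) <-> b = N <-> N = N

N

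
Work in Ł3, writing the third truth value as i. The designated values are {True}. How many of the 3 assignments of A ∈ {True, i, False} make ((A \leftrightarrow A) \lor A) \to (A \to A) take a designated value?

3

A=True: True ✓
A=i: True ✓
A=False: True ✓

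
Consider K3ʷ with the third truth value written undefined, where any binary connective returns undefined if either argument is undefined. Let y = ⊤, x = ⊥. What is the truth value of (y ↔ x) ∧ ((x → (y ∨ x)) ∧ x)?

⊥

y ↔ x = ⊤ ↔ ⊥ = ⊥
y ∨ x = ⊤ ∨ ⊥ = ⊤
x → (y ∨ x) = ⊥ → ⊤ = ⊤
(x → (y ∨ x)) ∧ x = ⊤ ∧ ⊥ = ⊥
(y ↔ x) ∧ ((x → (y ∨ x)) ∧ x) = ⊥ ∧ ⊥ = ⊥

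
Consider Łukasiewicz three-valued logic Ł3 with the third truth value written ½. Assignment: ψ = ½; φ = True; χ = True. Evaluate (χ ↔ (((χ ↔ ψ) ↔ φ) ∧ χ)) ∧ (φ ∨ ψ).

½

χ ↔ ψ = True ↔ ½ = ½  [1 − |1−½|]
(χ ↔ ψ) ↔ φ = ½ ↔ True = ½
((χ ↔ ψ) ↔ φ) ∧ χ = ½ ∧ True = ½
χ ↔ (((χ ↔ ψ) ↔ φ) ∧ χ) = True ↔ ½ = ½
φ ∨ ψ = True ∨ ½ = True
(χ ↔ (((χ ↔ ψ) ↔ φ) ∧ χ)) ∧ (φ ∨ ψ) = ½ ∧ True = ½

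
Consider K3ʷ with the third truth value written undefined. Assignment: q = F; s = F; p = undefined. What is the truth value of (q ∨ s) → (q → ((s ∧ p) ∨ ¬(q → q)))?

q ∨ s = F ∨ F = F
s ∧ p = F ∧ undefined = undefined
q → q = F → F = T
¬(q → q) = ¬T = F
(s ∧ p) ∨ ¬(q → q) = undefined ∨ F = undefined
q → ((s ∧ p) ∨ ¬(q → q)) = F → undefined = undefined  [any arg is the third value ⇒ result is the third value]
(q ∨ s) → (q → ((s ∧ p) ∨ ¬(q → q))) = F → undefined = undefined

undefined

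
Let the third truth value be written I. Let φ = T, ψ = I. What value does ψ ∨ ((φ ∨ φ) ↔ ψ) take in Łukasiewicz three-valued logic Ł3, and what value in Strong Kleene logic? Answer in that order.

In Łukasiewicz three-valued logic Ł3: φ ∨ φ = T ∨ T = T
(φ ∨ φ) ↔ ψ = T ↔ I = I
ψ ∨ ((φ ∨ φ) ↔ ψ) = I ∨ I = I
In Strong Kleene logic: φ ∨ φ = T ∨ T = T
(φ ∨ φ) ↔ ψ = T ↔ I = I
ψ ∨ ((φ ∨ φ) ↔ ψ) = I ∨ I = I

I; I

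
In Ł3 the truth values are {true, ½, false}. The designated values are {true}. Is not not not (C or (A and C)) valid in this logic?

No

Countermodel: C=true, A=true gives false, which is not designated.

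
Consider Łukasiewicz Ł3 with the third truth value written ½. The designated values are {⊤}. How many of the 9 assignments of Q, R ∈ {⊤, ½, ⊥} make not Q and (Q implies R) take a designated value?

Designated under: (Q=⊥, R=⊤); (Q=⊥, R=½); (Q=⊥, R=⊥).

3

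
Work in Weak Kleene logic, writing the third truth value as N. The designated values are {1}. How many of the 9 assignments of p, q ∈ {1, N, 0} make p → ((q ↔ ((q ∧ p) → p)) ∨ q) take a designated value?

Designated under: (p=1, q=1); (p=0, q=1); (p=0, q=0).

3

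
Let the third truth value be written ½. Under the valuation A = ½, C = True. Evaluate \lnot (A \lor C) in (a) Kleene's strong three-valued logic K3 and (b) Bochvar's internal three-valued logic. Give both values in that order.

False; ½

In Kleene's strong three-valued logic K3: A \lor C = ½ \lor True = True
\lnot (A \lor C) = \lnot True = False
In Bochvar's internal three-valued logic: A \lor C = ½ \lor True = ½
\lnot (A \lor C) = \lnot ½ = ½
They differ because Kleene's strong three-valued logic K3 and Bochvar's internal three-valued logic treat ½ differently under the binary connectives.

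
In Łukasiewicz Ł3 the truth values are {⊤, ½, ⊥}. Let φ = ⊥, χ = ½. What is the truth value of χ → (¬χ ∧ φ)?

¬χ = ¬½ = ½
¬χ ∧ φ = ½ ∧ ⊥ = ⊥
χ → (¬χ ∧ φ) = ½ → ⊥ = ½

½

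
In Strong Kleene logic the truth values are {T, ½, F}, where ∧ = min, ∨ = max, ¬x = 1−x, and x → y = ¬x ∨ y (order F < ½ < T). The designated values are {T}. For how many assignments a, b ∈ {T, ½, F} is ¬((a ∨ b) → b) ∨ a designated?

3

Designated under: (a=T, b=T); (a=T, b=½); (a=T, b=F).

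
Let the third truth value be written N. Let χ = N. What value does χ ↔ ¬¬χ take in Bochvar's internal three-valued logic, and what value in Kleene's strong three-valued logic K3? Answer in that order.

N; N

In Bochvar's internal three-valued logic: ¬χ = ¬N = N
¬¬χ = ¬N = N
χ ↔ ¬¬χ = N ↔ N = N
In Kleene's strong three-valued logic K3: ¬χ = ¬N = N
¬¬χ = ¬N = N
χ ↔ ¬¬χ = N ↔ N = N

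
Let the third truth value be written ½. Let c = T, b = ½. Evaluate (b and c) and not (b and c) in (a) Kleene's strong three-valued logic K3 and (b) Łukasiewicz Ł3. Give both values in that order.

In Kleene's strong three-valued logic K3: b and c = ½ and T = ½
b and c = ½ and T = ½
not (b and c) = not ½ = ½
(b and c) and not (b and c) = ½ and ½ = ½
In Łukasiewicz Ł3: b and c = ½ and T = ½
b and c = ½ and T = ½
not (b and c) = not ½ = ½
(b and c) and not (b and c) = ½ and ½ = ½

½; ½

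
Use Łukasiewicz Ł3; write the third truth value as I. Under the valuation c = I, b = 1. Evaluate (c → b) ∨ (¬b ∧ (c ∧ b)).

c → b = I → 1 = 1  [min(1, 1−½+1)]
¬b = ¬1 = 0
c ∧ b = I ∧ 1 = I
¬b ∧ (c ∧ b) = 0 ∧ I = 0
(c → b) ∨ (¬b ∧ (c ∧ b)) = 1 ∨ 0 = 1

1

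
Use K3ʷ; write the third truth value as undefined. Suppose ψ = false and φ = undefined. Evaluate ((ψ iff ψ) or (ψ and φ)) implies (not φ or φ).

undefined

ψ iff ψ = false iff false = true
ψ and φ = false and undefined = undefined
(ψ iff ψ) or (ψ and φ) = true or undefined = undefined
not φ = not undefined = undefined
not φ or φ = undefined or undefined = undefined
((ψ iff ψ) or (ψ and φ)) implies (not φ or φ) = undefined implies undefined = undefined  [any arg is the third value ⇒ result is the third value]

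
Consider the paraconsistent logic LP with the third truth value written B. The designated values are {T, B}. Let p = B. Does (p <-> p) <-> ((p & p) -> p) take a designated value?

p <-> p = B <-> B = B
p & p = B & B = B
(p & p) -> p = B -> B = B  [~B | B]
(p <-> p) <-> ((p & p) -> p) = B <-> B = B
B ∈ {T, B}.

Yes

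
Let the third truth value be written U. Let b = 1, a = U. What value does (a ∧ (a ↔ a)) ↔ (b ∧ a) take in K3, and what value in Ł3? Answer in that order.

In K3: a ↔ a = U ↔ U = U
a ∧ (a ↔ a) = U ∧ U = U
b ∧ a = 1 ∧ U = U
(a ∧ (a ↔ a)) ↔ (b ∧ a) = U ↔ U = U
In Ł3: a ↔ a = U ↔ U = 1  [1 − |½−½|]
a ∧ (a ↔ a) = U ∧ 1 = U
b ∧ a = 1 ∧ U = U
(a ∧ (a ↔ a)) ↔ (b ∧ a) = U ↔ U = 1
They differ because K3 and Ł3 treat U differently under implication.

U; 1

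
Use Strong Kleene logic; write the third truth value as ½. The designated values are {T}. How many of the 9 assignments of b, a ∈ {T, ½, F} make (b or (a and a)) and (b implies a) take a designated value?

3

Designated under: (b=T, a=T); (b=½, a=T); (b=F, a=T).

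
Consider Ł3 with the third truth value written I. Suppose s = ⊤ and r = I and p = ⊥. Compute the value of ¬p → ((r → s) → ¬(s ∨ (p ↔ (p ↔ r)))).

⊥

¬p = ¬⊥ = ⊤
r → s = I → ⊤ = ⊤  [min(1, 1−½+1)]
p ↔ r = ⊥ ↔ I = I
p ↔ (p ↔ r) = ⊥ ↔ I = I
s ∨ (p ↔ (p ↔ r)) = ⊤ ∨ I = ⊤
¬(s ∨ (p ↔ (p ↔ r))) = ¬⊤ = ⊥
(r → s) → ¬(s ∨ (p ↔ (p ↔ r))) = ⊤ → ⊥ = ⊥
¬p → ((r → s) → ¬(s ∨ (p ↔ (p ↔ r)))) = ⊤ → ⊥ = ⊥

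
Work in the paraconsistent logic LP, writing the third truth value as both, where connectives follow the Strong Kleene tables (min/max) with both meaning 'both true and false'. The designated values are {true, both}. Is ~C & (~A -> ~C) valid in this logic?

Countermodel: C=true, A=true gives false, which is not designated.

No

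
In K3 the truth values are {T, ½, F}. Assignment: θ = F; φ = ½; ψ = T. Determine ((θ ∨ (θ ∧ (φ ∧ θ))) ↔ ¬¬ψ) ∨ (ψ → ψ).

φ ∧ θ = ½ ∧ F = F
θ ∧ (φ ∧ θ) = F ∧ F = F
θ ∨ (θ ∧ (φ ∧ θ)) = F ∨ F = F
¬ψ = ¬T = F
¬¬ψ = ¬F = T
(θ ∨ (θ ∧ (φ ∧ θ))) ↔ ¬¬ψ = F ↔ T = F
ψ → ψ = T → T = T
((θ ∨ (θ ∧ (φ ∧ θ))) ↔ ¬¬ψ) ∨ (ψ → ψ) = F ∨ T = T

T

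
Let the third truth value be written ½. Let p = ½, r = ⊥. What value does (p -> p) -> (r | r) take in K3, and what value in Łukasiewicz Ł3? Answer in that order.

½; ⊥

In K3: p -> p = ½ -> ½ = ½  [~½ | ½]
r | r = ⊥ | ⊥ = ⊥
(p -> p) -> (r | r) = ½ -> ⊥ = ½
In Łukasiewicz Ł3: p -> p = ½ -> ½ = ⊤
r | r = ⊥ | ⊥ = ⊥
(p -> p) -> (r | r) = ⊤ -> ⊥ = ⊥
They differ because K3 and Łukasiewicz Ł3 treat ½ differently under implication.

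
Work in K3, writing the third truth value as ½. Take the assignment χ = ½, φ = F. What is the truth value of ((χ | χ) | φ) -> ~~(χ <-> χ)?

½

χ | χ = ½ | ½ = ½
(χ | χ) | φ = ½ | F = ½
χ <-> χ = ½ <-> ½ = ½
~(χ <-> χ) = ~½ = ½
~~(χ <-> χ) = ~½ = ½
((χ | χ) | φ) -> ~~(χ <-> χ) = ½ -> ½ = ½  [~½ | ½]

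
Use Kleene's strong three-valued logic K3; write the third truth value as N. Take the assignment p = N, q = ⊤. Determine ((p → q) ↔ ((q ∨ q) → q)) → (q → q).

⊤

p → q = N → ⊤ = ⊤  [¬N ∨ ⊤]
q ∨ q = ⊤ ∨ ⊤ = ⊤
(q ∨ q) → q = ⊤ → ⊤ = ⊤
(p → q) ↔ ((q ∨ q) → q) = ⊤ ↔ ⊤ = ⊤
q → q = ⊤ → ⊤ = ⊤
((p → q) ↔ ((q ∨ q) → q)) → (q → q) = ⊤ → ⊤ = ⊤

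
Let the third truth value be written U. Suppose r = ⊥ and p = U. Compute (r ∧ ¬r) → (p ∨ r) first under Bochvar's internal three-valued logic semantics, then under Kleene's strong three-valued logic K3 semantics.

U; ⊤

In Bochvar's internal three-valued logic: ¬r = ¬⊥ = ⊤
r ∧ ¬r = ⊥ ∧ ⊤ = ⊥
p ∨ r = U ∨ ⊥ = U
(r ∧ ¬r) → (p ∨ r) = ⊥ → U = U  [any arg is the third value ⇒ result is the third value]
In Kleene's strong three-valued logic K3: ¬r = ¬⊥ = ⊤
r ∧ ¬r = ⊥ ∧ ⊤ = ⊥
p ∨ r = U ∨ ⊥ = U
(r ∧ ¬r) → (p ∨ r) = ⊥ → U = ⊤
They differ because Bochvar's internal three-valued logic and Kleene's strong three-valued logic K3 treat U differently under the binary connectives.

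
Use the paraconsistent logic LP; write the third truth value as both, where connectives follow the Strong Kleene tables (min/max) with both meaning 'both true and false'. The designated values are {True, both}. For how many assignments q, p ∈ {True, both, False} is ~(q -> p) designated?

Designated under: (q=True, p=both); (q=True, p=False); (q=both, p=both); (q=both, p=False).

4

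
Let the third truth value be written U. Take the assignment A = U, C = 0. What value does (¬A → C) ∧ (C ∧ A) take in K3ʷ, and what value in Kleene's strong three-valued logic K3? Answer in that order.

In K3ʷ: ¬A = ¬U = U
¬A → C = U → 0 = U
C ∧ A = 0 ∧ U = U
(¬A → C) ∧ (C ∧ A) = U ∧ U = U
In Kleene's strong three-valued logic K3: ¬A = ¬U = U
¬A → C = U → 0 = U
C ∧ A = 0 ∧ U = 0
(¬A → C) ∧ (C ∧ A) = U ∧ 0 = 0
They differ because K3ʷ and Kleene's strong three-valued logic K3 treat U differently under the binary connectives.

U; 0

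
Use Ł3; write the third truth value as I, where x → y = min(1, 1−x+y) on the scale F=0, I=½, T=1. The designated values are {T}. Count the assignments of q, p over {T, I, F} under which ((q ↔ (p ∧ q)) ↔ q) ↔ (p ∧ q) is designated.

Of the 9 assignments, 8 give a value in {T}.

8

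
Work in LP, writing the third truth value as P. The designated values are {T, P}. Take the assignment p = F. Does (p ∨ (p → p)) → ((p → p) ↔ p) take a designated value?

No

p → p = F → F = T
p ∨ (p → p) = F ∨ T = T
p → p = F → F = T
(p → p) ↔ p = T ↔ F = F
(p ∨ (p → p)) → ((p → p) ↔ p) = T → F = F
F ∉ {T, P}.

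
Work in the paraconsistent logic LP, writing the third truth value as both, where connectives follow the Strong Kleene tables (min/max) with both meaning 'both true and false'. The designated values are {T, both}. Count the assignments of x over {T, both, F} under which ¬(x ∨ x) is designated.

x=T: F ·
x=both: both ✓
x=F: T ✓

2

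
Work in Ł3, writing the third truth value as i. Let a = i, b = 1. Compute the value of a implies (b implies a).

b implies a = 1 implies i = i  [min(1, 1−1+½)]
a implies (b implies a) = i implies i = 1

1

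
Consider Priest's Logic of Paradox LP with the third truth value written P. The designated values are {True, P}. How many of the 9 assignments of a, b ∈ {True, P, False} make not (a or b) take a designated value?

4

Designated under: (a=P, b=P); (a=P, b=False); (a=False, b=P); (a=False, b=False).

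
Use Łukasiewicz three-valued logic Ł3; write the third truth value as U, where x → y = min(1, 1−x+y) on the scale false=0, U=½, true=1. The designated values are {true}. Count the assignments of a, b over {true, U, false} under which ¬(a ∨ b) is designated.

Designated under: (a=false, b=false).

1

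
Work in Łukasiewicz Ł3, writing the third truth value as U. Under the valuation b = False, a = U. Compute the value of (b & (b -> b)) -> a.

True

b -> b = False -> False = True
b & (b -> b) = False & True = False
(b & (b -> b)) -> a = False -> U = True  [min(1, 1−0+½)]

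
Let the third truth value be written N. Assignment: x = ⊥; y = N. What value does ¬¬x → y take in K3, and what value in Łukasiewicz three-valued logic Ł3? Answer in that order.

⊤; ⊤

In K3: ¬x = ¬⊥ = ⊤
¬¬x = ¬⊤ = ⊥
¬¬x → y = ⊥ → N = ⊤  [¬⊥ ∨ N]
In Łukasiewicz three-valued logic Ł3: ¬x = ¬⊥ = ⊤
¬¬x = ¬⊤ = ⊥
¬¬x → y = ⊥ → N = ⊤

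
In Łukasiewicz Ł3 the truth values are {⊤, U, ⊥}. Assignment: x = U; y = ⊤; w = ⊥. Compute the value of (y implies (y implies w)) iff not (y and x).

y implies w = ⊤ implies ⊥ = ⊥
y implies (y implies w) = ⊤ implies ⊥ = ⊥
y and x = ⊤ and U = U
not (y and x) = not U = U
(y implies (y implies w)) iff not (y and x) = ⊥ iff U = U  [1 − |0−½|]

U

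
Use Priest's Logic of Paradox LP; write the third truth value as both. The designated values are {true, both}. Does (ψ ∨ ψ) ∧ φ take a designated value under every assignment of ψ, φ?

No

Countermodel: ψ=true, φ=false gives false, which is not designated.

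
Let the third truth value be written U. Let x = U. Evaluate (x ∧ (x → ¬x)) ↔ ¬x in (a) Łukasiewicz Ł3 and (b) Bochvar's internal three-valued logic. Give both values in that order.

In Łukasiewicz Ł3: ¬x = ¬U = U
x → ¬x = U → U = True
x ∧ (x → ¬x) = U ∧ True = U
¬x = ¬U = U
(x ∧ (x → ¬x)) ↔ ¬x = U ↔ U = True
In Bochvar's internal three-valued logic: ¬x = ¬U = U
x → ¬x = U → U = U  [any arg is the third value ⇒ result is the third value]
x ∧ (x → ¬x) = U ∧ U = U
¬x = ¬U = U
(x ∧ (x → ¬x)) ↔ ¬x = U ↔ U = U
They differ because Łukasiewicz Ł3 and Bochvar's internal three-valued logic treat U differently under the binary connectives.

True; U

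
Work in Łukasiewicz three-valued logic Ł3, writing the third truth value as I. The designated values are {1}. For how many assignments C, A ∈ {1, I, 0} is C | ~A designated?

Of the 9 assignments, 5 give a value in {1}.

5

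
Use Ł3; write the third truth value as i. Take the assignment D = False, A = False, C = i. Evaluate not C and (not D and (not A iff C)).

i

not C = not i = i
not D = not False = True
not A = not False = True
not A iff C = True iff i = i  [1 − |1−½|]
not D and (not A iff C) = True and i = i
not C and (not D and (not A iff C)) = i and i = i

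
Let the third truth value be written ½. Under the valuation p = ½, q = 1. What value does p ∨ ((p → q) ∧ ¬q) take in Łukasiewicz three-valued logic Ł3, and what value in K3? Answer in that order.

In Łukasiewicz three-valued logic Ł3: p → q = ½ → 1 = 1
¬q = ¬1 = 0
(p → q) ∧ ¬q = 1 ∧ 0 = 0
p ∨ ((p → q) ∧ ¬q) = ½ ∨ 0 = ½
In K3: p → q = ½ → 1 = 1
¬q = ¬1 = 0
(p → q) ∧ ¬q = 1 ∧ 0 = 0
p ∨ ((p → q) ∧ ¬q) = ½ ∨ 0 = ½

½; ½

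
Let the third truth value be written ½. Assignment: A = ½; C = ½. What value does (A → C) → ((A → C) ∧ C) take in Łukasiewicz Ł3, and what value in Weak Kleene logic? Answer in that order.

In Łukasiewicz Ł3: A → C = ½ → ½ = true  [min(1, 1−½+½)]
A → C = ½ → ½ = true
(A → C) ∧ C = true ∧ ½ = ½
(A → C) → ((A → C) ∧ C) = true → ½ = ½
In Weak Kleene logic: A → C = ½ → ½ = ½
A → C = ½ → ½ = ½
(A → C) ∧ C = ½ ∧ ½ = ½
(A → C) → ((A → C) ∧ C) = ½ → ½ = ½

½; ½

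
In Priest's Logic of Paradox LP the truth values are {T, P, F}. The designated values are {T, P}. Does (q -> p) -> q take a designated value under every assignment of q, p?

Countermodel: q=F, p=T gives F, which is not designated.

No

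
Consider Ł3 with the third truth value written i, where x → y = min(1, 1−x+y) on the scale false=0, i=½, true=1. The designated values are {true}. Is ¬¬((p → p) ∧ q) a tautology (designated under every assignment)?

Countermodel: p=true, q=i gives i, which is not designated.

No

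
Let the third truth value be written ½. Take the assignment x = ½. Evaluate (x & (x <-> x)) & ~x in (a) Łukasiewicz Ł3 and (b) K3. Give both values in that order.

½; ½

In Łukasiewicz Ł3: x <-> x = ½ <-> ½ = T  [1 − |½−½|]
x & (x <-> x) = ½ & T = ½
~x = ~½ = ½
(x & (x <-> x)) & ~x = ½ & ½ = ½
In K3: x <-> x = ½ <-> ½ = ½
x & (x <-> x) = ½ & ½ = ½
~x = ~½ = ½
(x & (x <-> x)) & ~x = ½ & ½ = ½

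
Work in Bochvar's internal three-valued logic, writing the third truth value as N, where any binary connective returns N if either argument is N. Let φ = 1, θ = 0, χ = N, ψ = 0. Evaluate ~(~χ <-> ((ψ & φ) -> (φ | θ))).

~χ = ~N = N
ψ & φ = 0 & 1 = 0
φ | θ = 1 | 0 = 1
(ψ & φ) -> (φ | θ) = 0 -> 1 = 1
~χ <-> ((ψ & φ) -> (φ | θ)) = N <-> 1 = N
~(~χ <-> ((ψ & φ) -> (φ | θ))) = ~N = N

N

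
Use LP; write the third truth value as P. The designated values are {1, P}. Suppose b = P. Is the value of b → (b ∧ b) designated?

b ∧ b = P ∧ P = P
b → (b ∧ b) = P → P = P
P ∈ {1, P}.

Yes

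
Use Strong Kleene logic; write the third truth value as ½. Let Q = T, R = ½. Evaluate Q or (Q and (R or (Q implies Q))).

Q implies Q = T implies T = T
R or (Q implies Q) = ½ or T = T
Q and (R or (Q implies Q)) = T and T = T
Q or (Q and (R or (Q implies Q))) = T or T = T

T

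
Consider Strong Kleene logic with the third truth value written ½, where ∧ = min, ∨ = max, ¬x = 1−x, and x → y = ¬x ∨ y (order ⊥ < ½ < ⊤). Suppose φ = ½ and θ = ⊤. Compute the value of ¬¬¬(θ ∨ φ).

θ ∨ φ = ⊤ ∨ ½ = ⊤
¬(θ ∨ φ) = ¬⊤ = ⊥
¬¬(θ ∨ φ) = ¬⊥ = ⊤
¬¬¬(θ ∨ φ) = ¬⊤ = ⊥

⊥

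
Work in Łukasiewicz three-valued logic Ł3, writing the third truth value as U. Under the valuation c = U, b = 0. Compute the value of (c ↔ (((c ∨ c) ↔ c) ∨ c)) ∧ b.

c ∨ c = U ∨ U = U
(c ∨ c) ↔ c = U ↔ U = 1  [1 − |½−½|]
((c ∨ c) ↔ c) ∨ c = 1 ∨ U = 1
c ↔ (((c ∨ c) ↔ c) ∨ c) = U ↔ 1 = U
(c ↔ (((c ∨ c) ↔ c) ∨ c)) ∧ b = U ∧ 0 = 0

0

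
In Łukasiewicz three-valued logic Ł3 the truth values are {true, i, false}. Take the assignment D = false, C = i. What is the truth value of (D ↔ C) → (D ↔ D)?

true

D ↔ C = false ↔ i = i  [1 − |0−½|]
D ↔ D = false ↔ false = true
(D ↔ C) → (D ↔ D) = i → true = true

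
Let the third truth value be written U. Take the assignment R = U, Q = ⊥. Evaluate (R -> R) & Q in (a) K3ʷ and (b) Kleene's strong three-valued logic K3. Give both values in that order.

In K3ʷ: R -> R = U -> U = U  [any arg is the third value ⇒ result is the third value]
(R -> R) & Q = U & ⊥ = U
In Kleene's strong three-valued logic K3: R -> R = U -> U = U  [~U | U]
(R -> R) & Q = U & ⊥ = ⊥
They differ because K3ʷ and Kleene's strong three-valued logic K3 treat U differently under the binary connectives.

U; ⊥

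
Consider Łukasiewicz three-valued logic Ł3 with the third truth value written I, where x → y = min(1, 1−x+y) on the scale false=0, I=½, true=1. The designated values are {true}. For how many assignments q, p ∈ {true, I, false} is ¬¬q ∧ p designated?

Designated under: (q=true, p=true).

1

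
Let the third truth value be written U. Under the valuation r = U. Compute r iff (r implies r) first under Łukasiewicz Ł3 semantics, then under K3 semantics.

In Łukasiewicz Ł3: r implies r = U implies U = True
r iff (r implies r) = U iff True = U
In K3: r implies r = U implies U = U  [not U or U]
r iff (r implies r) = U iff U = U

U; U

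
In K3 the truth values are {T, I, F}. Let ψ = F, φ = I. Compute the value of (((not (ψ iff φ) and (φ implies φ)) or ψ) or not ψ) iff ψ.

F

ψ iff φ = F iff I = I
not (ψ iff φ) = not I = I
φ implies φ = I implies I = I  [not I or I]
not (ψ iff φ) and (φ implies φ) = I and I = I
(not (ψ iff φ) and (φ implies φ)) or ψ = I or F = I
not ψ = not F = T
((not (ψ iff φ) and (φ implies φ)) or ψ) or not ψ = I or T = T
(((not (ψ iff φ) and (φ implies φ)) or ψ) or not ψ) iff ψ = T iff F = F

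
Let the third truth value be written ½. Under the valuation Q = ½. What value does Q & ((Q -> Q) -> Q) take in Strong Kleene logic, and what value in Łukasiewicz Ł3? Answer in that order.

½; ½

In Strong Kleene logic: Q -> Q = ½ -> ½ = ½  [~½ | ½]
(Q -> Q) -> Q = ½ -> ½ = ½
Q & ((Q -> Q) -> Q) = ½ & ½ = ½
In Łukasiewicz Ł3: Q -> Q = ½ -> ½ = true  [min(1, 1−½+½)]
(Q -> Q) -> Q = true -> ½ = ½
Q & ((Q -> Q) -> Q) = ½ & ½ = ½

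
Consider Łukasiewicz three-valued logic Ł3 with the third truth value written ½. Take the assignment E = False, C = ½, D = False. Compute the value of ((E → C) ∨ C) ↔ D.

E → C = False → ½ = True  [min(1, 1−0+½)]
(E → C) ∨ C = True ∨ ½ = True
((E → C) ∨ C) ↔ D = True ↔ False = False

False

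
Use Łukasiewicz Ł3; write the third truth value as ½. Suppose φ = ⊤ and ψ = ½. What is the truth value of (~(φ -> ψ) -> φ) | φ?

φ -> ψ = ⊤ -> ½ = ½  [min(1, 1−1+½)]
~(φ -> ψ) = ~½ = ½
~(φ -> ψ) -> φ = ½ -> ⊤ = ⊤
(~(φ -> ψ) -> φ) | φ = ⊤ | ⊤ = ⊤

⊤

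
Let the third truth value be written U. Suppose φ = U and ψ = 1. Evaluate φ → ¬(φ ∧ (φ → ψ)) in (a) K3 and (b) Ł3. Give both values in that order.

In K3: φ → ψ = U → 1 = 1
φ ∧ (φ → ψ) = U ∧ 1 = U
¬(φ ∧ (φ → ψ)) = ¬U = U
φ → ¬(φ ∧ (φ → ψ)) = U → U = U
In Ł3: φ → ψ = U → 1 = 1  [min(1, 1−½+1)]
φ ∧ (φ → ψ) = U ∧ 1 = U
¬(φ ∧ (φ → ψ)) = ¬U = U
φ → ¬(φ ∧ (φ → ψ)) = U → U = 1
They differ because K3 and Ł3 treat U differently under implication.

U; 1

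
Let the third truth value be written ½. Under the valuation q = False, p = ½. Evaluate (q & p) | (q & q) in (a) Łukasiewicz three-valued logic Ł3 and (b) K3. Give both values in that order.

In Łukasiewicz three-valued logic Ł3: q & p = False & ½ = False
q & q = False & False = False
(q & p) | (q & q) = False | False = False
In K3: q & p = False & ½ = False
q & q = False & False = False
(q & p) | (q & q) = False | False = False

False; False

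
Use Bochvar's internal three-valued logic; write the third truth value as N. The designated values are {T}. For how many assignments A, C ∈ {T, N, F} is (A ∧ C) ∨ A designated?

2

Designated under: (A=T, C=T); (A=T, C=F).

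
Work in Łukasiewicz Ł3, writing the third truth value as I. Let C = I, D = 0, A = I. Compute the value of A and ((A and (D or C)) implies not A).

I

D or C = 0 or I = I
A and (D or C) = I and I = I
not A = not I = I
(A and (D or C)) implies not A = I implies I = 1  [min(1, 1−½+½)]
A and ((A and (D or C)) implies not A) = I and 1 = I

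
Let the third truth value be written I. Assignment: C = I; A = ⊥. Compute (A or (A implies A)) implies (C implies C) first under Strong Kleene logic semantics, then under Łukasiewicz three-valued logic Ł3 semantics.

I; ⊤

In Strong Kleene logic: A implies A = ⊥ implies ⊥ = ⊤
A or (A implies A) = ⊥ or ⊤ = ⊤
C implies C = I implies I = I  [not I or I]
(A or (A implies A)) implies (C implies C) = ⊤ implies I = I
In Łukasiewicz three-valued logic Ł3: A implies A = ⊥ implies ⊥ = ⊤
A or (A implies A) = ⊥ or ⊤ = ⊤
C implies C = I implies I = ⊤  [min(1, 1−½+½)]
(A or (A implies A)) implies (C implies C) = ⊤ implies ⊤ = ⊤
They differ because Strong Kleene logic and Łukasiewicz three-valued logic Ł3 treat I differently under implication.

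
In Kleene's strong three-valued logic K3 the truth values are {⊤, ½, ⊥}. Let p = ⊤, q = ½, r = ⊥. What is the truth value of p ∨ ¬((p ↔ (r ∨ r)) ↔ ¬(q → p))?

⊤

r ∨ r = ⊥ ∨ ⊥ = ⊥
p ↔ (r ∨ r) = ⊤ ↔ ⊥ = ⊥
q → p = ½ → ⊤ = ⊤  [¬½ ∨ ⊤]
¬(q → p) = ¬⊤ = ⊥
(p ↔ (r ∨ r)) ↔ ¬(q → p) = ⊥ ↔ ⊥ = ⊤
¬((p ↔ (r ∨ r)) ↔ ¬(q → p)) = ¬⊤ = ⊥
p ∨ ¬((p ↔ (r ∨ r)) ↔ ¬(q → p)) = ⊤ ∨ ⊥ = ⊤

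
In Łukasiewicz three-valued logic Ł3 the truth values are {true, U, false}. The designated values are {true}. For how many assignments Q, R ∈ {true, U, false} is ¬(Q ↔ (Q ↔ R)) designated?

2

Designated under: (Q=true, R=false); (Q=false, R=false).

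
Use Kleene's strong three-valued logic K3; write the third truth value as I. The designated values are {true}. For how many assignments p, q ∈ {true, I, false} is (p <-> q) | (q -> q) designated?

Of the 9 assignments, 6 give a value in {true}.

6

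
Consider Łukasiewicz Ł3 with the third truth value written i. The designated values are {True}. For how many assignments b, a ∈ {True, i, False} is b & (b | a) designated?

Designated under: (b=True, a=True); (b=True, a=i); (b=True, a=False).

3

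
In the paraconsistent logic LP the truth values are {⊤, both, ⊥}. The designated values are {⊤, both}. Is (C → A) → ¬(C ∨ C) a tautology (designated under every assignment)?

No

Countermodel: C=⊤, A=⊤ gives ⊥, which is not designated.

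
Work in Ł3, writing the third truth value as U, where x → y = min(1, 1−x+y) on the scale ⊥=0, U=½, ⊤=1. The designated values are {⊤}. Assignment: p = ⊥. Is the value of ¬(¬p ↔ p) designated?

¬p = ¬⊥ = ⊤
¬p ↔ p = ⊤ ↔ ⊥ = ⊥
¬(¬p ↔ p) = ¬⊥ = ⊤
⊤ ∈ {⊤}.

Yes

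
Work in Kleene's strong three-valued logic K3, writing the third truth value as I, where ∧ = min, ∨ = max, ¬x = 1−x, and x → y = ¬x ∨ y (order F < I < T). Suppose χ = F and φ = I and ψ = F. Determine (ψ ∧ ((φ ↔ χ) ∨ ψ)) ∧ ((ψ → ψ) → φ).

F

φ ↔ χ = I ↔ F = I
(φ ↔ χ) ∨ ψ = I ∨ F = I
ψ ∧ ((φ ↔ χ) ∨ ψ) = F ∧ I = F
ψ → ψ = F → F = T
(ψ → ψ) → φ = T → I = I  [¬T ∨ I]
(ψ ∧ ((φ ↔ χ) ∨ ψ)) ∧ ((ψ → ψ) → φ) = F ∧ I = F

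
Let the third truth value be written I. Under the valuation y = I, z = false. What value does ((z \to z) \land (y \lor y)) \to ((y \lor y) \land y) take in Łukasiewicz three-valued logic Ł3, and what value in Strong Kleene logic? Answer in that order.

In Łukasiewicz three-valued logic Ł3: z \to z = false \to false = true
y \lor y = I \lor I = I
(z \to z) \land (y \lor y) = true \land I = I
y \lor y = I \lor I = I
(y \lor y) \land y = I \land I = I
((z \to z) \land (y \lor y)) \to ((y \lor y) \land y) = I \to I = true  [min(1, 1−½+½)]
In Strong Kleene logic: z \to z = false \to false = true
y \lor y = I \lor I = I
(z \to z) \land (y \lor y) = true \land I = I
y \lor y = I \lor I = I
(y \lor y) \land y = I \land I = I
((z \to z) \land (y \lor y)) \to ((y \lor y) \land y) = I \to I = I  [\lnot I \lor I]
They differ because Łukasiewicz three-valued logic Ł3 and Strong Kleene logic treat I differently under implication.

true; I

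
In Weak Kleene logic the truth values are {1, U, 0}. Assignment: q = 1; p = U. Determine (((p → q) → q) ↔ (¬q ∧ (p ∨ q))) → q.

U

p → q = U → 1 = U
(p → q) → q = U → 1 = U
¬q = ¬1 = 0
p ∨ q = U ∨ 1 = U
¬q ∧ (p ∨ q) = 0 ∧ U = U
((p → q) → q) ↔ (¬q ∧ (p ∨ q)) = U ↔ U = U
(((p → q) → q) ↔ (¬q ∧ (p ∨ q))) → q = U → 1 = U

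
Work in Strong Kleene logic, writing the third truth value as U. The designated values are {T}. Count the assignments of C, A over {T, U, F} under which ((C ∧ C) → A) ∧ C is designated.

1

Designated under: (C=T, A=T).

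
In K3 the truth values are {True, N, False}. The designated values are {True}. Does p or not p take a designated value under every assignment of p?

Countermodel: p=N gives N, which is not designated.

No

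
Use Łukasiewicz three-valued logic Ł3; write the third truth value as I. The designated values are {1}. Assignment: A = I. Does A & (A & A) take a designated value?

No

A & A = I & I = I
A & (A & A) = I & I = I
I ∉ {1}.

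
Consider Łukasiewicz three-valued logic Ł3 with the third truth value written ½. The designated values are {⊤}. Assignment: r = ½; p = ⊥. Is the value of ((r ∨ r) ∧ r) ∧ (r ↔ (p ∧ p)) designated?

No

r ∨ r = ½ ∨ ½ = ½
(r ∨ r) ∧ r = ½ ∧ ½ = ½
p ∧ p = ⊥ ∧ ⊥ = ⊥
r ↔ (p ∧ p) = ½ ↔ ⊥ = ½  [1 − |½−0|]
((r ∨ r) ∧ r) ∧ (r ↔ (p ∧ p)) = ½ ∧ ½ = ½
½ ∉ {⊤}.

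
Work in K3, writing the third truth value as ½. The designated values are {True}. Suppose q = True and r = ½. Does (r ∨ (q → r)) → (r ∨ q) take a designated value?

Yes

q → r = True → ½ = ½  [¬True ∨ ½]
r ∨ (q → r) = ½ ∨ ½ = ½
r ∨ q = ½ ∨ True = True
(r ∨ (q → r)) → (r ∨ q) = ½ → True = True
True ∈ {True}.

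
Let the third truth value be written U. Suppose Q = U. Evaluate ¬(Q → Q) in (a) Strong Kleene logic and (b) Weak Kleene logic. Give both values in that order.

U; U

In Strong Kleene logic: Q → Q = U → U = U  [¬U ∨ U]
¬(Q → Q) = ¬U = U
In Weak Kleene logic: Q → Q = U → U = U
¬(Q → Q) = ¬U = U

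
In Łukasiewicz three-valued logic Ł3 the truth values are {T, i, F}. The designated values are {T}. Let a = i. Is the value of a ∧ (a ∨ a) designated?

a ∨ a = i ∨ i = i
a ∧ (a ∨ a) = i ∧ i = i
i ∉ {T}.

No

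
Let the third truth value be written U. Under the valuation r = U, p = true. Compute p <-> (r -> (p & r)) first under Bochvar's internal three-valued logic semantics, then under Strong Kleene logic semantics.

U; U

In Bochvar's internal three-valued logic: p & r = true & U = U
r -> (p & r) = U -> U = U  [any arg is the third value ⇒ result is the third value]
p <-> (r -> (p & r)) = true <-> U = U
In Strong Kleene logic: p & r = true & U = U
r -> (p & r) = U -> U = U  [~U | U]
p <-> (r -> (p & r)) = true <-> U = U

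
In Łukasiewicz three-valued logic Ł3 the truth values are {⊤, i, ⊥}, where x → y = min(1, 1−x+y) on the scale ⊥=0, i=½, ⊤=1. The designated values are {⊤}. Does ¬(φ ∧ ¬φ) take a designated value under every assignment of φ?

No

Countermodel: φ=i gives i, which is not designated.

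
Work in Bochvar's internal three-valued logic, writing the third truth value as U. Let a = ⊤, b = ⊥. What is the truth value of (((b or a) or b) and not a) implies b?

b or a = ⊥ or ⊤ = ⊤
(b or a) or b = ⊤ or ⊥ = ⊤
not a = not ⊤ = ⊥
((b or a) or b) and not a = ⊤ and ⊥ = ⊥
(((b or a) or b) and not a) implies b = ⊥ implies ⊥ = ⊤

⊤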